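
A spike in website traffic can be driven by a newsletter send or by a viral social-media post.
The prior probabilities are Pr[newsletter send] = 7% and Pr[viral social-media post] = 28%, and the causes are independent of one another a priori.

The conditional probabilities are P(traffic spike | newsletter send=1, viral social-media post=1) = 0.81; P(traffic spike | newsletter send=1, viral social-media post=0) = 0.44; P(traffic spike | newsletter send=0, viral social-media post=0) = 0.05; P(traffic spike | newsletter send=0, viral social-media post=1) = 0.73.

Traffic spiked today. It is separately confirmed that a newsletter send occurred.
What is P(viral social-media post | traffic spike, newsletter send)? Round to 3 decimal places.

By total probability over both values of viral social-media post:
  P(traffic spike | newsletter send) = 0.44×0.72 + 0.81×0.28
        = 0.316800 + 0.226800 = 0.543600
Configurations with viral social-media post contribute 0.226800, so
  P(viral social-media post | traffic spike, newsletter send) = 0.226800 / 0.543600 ≈ 0.417

P(viral social-media post | traffic spike, newsletter send) ≈ 0.417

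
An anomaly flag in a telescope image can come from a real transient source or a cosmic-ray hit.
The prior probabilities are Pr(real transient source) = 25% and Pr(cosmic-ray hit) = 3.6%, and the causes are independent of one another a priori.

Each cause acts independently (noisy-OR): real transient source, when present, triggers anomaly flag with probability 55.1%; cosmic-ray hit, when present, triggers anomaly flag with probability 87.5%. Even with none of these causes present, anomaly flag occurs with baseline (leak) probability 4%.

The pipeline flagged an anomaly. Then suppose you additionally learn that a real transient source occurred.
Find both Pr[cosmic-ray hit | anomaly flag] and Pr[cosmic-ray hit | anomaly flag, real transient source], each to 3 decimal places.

Pr[cosmic-ray hit | anomaly flag] ≈ 0.163; Pr[cosmic-ray hit | anomaly flag, real transient source] ≈ 0.058

Under noisy-OR, P(anomaly flag | causes) = 1 − (1−0.04)·∏(1−qᵢ) over the active causes.
P(anomaly flag) = 0.04*0.75*0.964 + 0.88*0.75*0.036 + 0.56896*0.25*0.964 + 0.94612*0.25*0.036 = 0.028920 + 0.023760 + 0.137119 + 0.008515 = 0.198314
Restricting to configurations with cosmic-ray hit present: 0.023760 + 0.008515 = 0.032275.
Hence the posterior is 0.032275/0.198314 ≈ 0.163.

With the extra evidence:
Enumerate both values of cosmic-ray hit and weight by the priors:
  P(anomaly flag | real transient source) = 0.56896×0.964 + 0.94612×0.036
        = 0.548477 + 0.034060 = 0.582537
The terms with cosmic-ray hit present sum to 0.034060, so
  P(cosmic-ray hit | anomaly flag, real transient source) = 0.034060 / 0.582537 ≈ 0.058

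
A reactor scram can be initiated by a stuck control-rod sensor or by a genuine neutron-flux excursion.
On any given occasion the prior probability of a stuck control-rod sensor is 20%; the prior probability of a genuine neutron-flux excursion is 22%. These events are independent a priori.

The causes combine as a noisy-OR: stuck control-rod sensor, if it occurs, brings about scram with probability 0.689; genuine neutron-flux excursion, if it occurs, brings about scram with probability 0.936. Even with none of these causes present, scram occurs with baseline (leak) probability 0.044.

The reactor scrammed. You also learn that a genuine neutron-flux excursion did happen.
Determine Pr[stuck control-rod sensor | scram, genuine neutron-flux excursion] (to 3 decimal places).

Pr[stuck control-rod sensor | scram, genuine neutron-flux excursion] ≈ 0.207

Under noisy-OR, P(scram | causes) = 1 − (1−0.044)·∏(1−qᵢ) over the active causes.
P(scram | genuine neutron-flux excursion) = 0.938816*0.8 + 0.980972*0.2 = 0.751053 + 0.196194 = 0.947247
Of this, 0.196194 comes from 0.980972*0.2 (the stuck control-rod sensor=true cases).
P(stuck control-rod sensor | scram, genuine neutron-flux excursion) = 0.196194 / 0.947247 ≈ 0.207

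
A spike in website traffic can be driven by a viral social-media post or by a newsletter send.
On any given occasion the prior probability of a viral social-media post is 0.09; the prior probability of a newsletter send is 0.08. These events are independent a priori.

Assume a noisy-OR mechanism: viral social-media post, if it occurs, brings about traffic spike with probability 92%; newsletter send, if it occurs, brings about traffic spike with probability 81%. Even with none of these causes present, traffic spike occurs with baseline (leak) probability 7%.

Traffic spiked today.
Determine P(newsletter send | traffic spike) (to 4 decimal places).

Under noisy-OR, P(traffic spike | causes) = 1 − (1−0.07)·∏(1−qᵢ) over the active causes.
By total probability over the 4 (viral social-media post, newsletter send) configurations:
  P(traffic spike) = 0.07·0.91·0.92 + 0.8233·0.91·0.08 + 0.9256·0.09·0.92 + 0.985864·0.09·0.08
        = 0.058604 + 0.059936 + 0.076640 + 0.007098 = 0.202278
The terms with newsletter send present sum to 0.067034, so
  P(newsletter send | traffic spike) = 0.067034 / 0.202278 ≈ 0.3314

P(newsletter send | traffic spike) ≈ 0.3314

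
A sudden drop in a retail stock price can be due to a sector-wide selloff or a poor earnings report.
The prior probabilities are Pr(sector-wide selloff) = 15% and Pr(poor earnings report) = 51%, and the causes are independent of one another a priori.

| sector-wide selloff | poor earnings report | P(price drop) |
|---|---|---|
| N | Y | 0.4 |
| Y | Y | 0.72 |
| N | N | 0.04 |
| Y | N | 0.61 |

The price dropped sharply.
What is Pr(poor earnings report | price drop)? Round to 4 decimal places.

Enumerate the 4 (sector-wide selloff, poor earnings report) configurations and weight by the priors:
  P(price drop) = 0.04×0.85×0.49 + 0.4×0.85×0.51 + 0.61×0.15×0.49 + 0.72×0.15×0.51
        = 0.016660 + 0.173400 + 0.044835 + 0.055080 = 0.289975
Keeping only the poor earnings report-present terms gives 0.228480, so
  P(poor earnings report | price drop) = 0.228480 / 0.289975 ≈ 0.7879

Pr(poor earnings report | price drop) ≈ 0.7879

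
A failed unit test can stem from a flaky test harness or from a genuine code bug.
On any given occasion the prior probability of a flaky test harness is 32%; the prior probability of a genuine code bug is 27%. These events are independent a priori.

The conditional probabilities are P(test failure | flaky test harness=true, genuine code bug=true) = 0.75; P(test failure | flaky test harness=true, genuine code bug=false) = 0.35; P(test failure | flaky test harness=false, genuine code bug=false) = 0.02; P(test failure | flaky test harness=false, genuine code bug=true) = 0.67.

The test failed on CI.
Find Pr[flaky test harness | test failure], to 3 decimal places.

Sum P(test failure|·) weighted by the priors over the 4 (flaky test harness, genuine code bug) configurations:
  P(test failure) = 0.02·0.68·0.73 + 0.67·0.68·0.27 + 0.35·0.32·0.73 + 0.75·0.32·0.27
        = 0.009928 + 0.123012 + 0.081760 + 0.064800 = 0.279500
The terms with flaky test harness present sum to 0.146560, so
  P(flaky test harness | test failure) = 0.146560 / 0.279500 ≈ 0.524

Pr[flaky test harness | test failure] ≈ 0.524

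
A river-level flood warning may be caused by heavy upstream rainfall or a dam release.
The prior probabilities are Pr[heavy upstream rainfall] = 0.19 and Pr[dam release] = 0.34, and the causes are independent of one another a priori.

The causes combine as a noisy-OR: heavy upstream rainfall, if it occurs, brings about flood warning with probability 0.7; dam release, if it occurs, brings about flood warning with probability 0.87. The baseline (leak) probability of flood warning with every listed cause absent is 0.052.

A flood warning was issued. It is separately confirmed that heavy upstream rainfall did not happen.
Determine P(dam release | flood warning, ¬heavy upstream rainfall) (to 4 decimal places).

P(dam release | flood warning, ¬heavy upstream rainfall) ≈ 0.8968

Under noisy-OR, P(flood warning | causes) = 1 − (1−0.052)·∏(1−qᵢ) over the active causes.
Sum P(flood warning|·) weighted by the priors over both values of dam release:
  P(flood warning | ¬heavy upstream rainfall) = 0.052·0.66 + 0.87676·0.34
        = 0.034320 + 0.298098 = 0.332418
Configurations with dam release contribute 0.298098, so
  P(dam release | flood warning, ¬heavy upstream rainfall) = 0.298098 / 0.332418 ≈ 0.8968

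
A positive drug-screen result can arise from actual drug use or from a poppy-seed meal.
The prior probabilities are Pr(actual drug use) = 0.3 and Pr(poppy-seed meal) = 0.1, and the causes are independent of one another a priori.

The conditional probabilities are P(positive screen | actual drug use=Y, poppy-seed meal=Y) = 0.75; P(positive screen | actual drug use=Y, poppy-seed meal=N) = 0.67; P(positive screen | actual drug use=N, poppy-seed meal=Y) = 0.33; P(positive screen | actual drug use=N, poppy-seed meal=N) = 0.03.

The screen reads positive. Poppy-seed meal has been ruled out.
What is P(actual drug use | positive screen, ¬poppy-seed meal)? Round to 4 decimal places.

P(actual drug use | positive screen, ¬poppy-seed meal) ≈ 0.9054

By total probability over both values of actual drug use:
  P(positive screen | ¬poppy-seed meal) = 0.03×0.7 + 0.67×0.3
        = 0.021000 + 0.201000 = 0.222000
Keeping only the actual drug use-present terms gives 0.201000, so
  P(actual drug use | positive screen, ¬poppy-seed meal) = 0.201000 / 0.222000 ≈ 0.9054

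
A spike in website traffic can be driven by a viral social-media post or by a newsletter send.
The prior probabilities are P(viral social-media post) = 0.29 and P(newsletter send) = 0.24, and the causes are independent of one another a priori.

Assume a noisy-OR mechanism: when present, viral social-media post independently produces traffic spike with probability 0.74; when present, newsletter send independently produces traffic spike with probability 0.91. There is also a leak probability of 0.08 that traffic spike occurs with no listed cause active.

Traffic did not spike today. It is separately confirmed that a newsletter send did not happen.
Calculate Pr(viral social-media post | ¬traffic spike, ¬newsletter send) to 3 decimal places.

Pr(viral social-media post | ¬traffic spike, ¬newsletter send) ≈ 0.096

Under noisy-OR, P(traffic spike | causes) = 1 − (1−0.08)·∏(1−qᵢ) over the active causes.
Enumerate both values of viral social-media post and weight by the priors:
  P(¬traffic spike | ¬newsletter send) = 0.92·0.71 + 0.2392·0.29
        = 0.653200 + 0.069368 = 0.722568
Keeping only the viral social-media post-present terms gives 0.069368, so
  P(viral social-media post | ¬traffic spike, ¬newsletter send) = 0.069368 / 0.722568 ≈ 0.096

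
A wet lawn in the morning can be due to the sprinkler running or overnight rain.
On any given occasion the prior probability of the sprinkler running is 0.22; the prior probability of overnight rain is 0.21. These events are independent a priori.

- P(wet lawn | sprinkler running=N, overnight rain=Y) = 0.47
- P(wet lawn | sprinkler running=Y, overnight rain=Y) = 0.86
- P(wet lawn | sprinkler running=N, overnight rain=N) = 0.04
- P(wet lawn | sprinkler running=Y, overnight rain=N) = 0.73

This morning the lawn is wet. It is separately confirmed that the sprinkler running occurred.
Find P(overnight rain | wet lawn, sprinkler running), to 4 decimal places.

P(overnight rain | wet lawn, sprinkler running) ≈ 0.2385

P(wet lawn | sprinkler running) = 0.73×0.79 + 0.86×0.21 = 0.576700 + 0.180600 = 0.757300
The overnight rain-present share is 0.86×0.21 = 0.180600.
P(overnight rain | wet lawn, sprinkler running) = 0.180600 / 0.757300 ≈ 0.2385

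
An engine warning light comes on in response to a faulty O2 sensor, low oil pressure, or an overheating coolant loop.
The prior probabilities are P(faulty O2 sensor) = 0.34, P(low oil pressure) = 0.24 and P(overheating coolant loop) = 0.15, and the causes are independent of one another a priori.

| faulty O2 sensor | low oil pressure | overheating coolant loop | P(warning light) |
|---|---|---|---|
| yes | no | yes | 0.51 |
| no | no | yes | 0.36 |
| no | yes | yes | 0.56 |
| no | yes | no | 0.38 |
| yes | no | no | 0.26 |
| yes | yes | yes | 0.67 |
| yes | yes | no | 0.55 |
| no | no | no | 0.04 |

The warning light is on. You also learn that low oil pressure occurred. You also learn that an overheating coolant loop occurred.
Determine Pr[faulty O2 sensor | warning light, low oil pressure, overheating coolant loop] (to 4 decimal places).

By total probability over both values of faulty O2 sensor:
  P(warning light | low oil pressure, overheating coolant loop) = 0.56×0.66 + 0.67×0.34
        = 0.369600 + 0.227800 = 0.597400
Configurations with faulty O2 sensor contribute 0.227800, so
  P(faulty O2 sensor | warning light, low oil pressure, overheating coolant loop) = 0.227800 / 0.597400 ≈ 0.3813

Pr[faulty O2 sensor | warning light, low oil pressure, overheating coolant loop] ≈ 0.3813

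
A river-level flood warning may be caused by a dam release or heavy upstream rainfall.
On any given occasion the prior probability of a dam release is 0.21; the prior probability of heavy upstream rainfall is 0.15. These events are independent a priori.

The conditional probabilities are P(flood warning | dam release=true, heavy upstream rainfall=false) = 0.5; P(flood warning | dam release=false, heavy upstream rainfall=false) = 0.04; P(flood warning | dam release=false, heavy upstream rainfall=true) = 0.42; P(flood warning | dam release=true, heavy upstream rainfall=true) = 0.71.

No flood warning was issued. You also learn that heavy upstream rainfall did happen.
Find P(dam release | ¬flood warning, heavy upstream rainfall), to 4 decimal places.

Sum P(¬flood warning|·) weighted by the priors over both values of dam release:
  P(¬flood warning | heavy upstream rainfall) = 0.58*0.79 + 0.29*0.21
        = 0.458200 + 0.060900 = 0.519100
The terms with dam release present sum to 0.060900, so
  P(dam release | ¬flood warning, heavy upstream rainfall) = 0.060900 / 0.519100 ≈ 0.1173

P(dam release | ¬flood warning, heavy upstream rainfall) ≈ 0.1173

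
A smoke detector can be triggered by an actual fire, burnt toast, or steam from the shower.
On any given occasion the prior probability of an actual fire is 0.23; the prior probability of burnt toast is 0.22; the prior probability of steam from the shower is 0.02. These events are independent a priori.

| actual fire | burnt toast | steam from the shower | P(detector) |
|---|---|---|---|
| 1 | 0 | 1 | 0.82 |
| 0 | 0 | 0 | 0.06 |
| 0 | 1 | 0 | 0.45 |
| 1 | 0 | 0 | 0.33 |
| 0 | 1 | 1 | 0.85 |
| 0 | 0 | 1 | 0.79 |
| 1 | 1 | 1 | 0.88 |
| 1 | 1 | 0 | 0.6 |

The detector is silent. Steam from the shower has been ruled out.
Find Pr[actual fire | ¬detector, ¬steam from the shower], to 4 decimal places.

P(¬detector | ¬steam from the shower) = 0.94·0.77·0.78 + 0.55·0.77·0.22 + 0.67·0.23·0.78 + 0.4·0.23·0.22 = 0.564564 + 0.093170 + 0.120198 + 0.020240 = 0.798172
Of this, 0.140438 comes from 0.120198 + 0.020240 (the actual fire=true cases).
Hence the posterior is 0.140438/0.798172 ≈ 0.1759.

Pr[actual fire | ¬detector, ¬steam from the shower] ≈ 0.1759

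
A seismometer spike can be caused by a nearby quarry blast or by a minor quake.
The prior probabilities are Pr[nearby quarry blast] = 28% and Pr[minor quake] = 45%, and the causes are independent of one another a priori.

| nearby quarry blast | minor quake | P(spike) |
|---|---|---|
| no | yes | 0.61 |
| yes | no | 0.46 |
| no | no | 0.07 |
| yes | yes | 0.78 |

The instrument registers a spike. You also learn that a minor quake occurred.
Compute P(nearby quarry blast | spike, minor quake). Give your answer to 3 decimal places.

By total probability over both values of nearby quarry blast:
  P(spike | minor quake) = 0.61·0.72 + 0.78·0.28
        = 0.439200 + 0.218400 = 0.657600
Keeping only the nearby quarry blast-present terms gives 0.218400, so
  P(nearby quarry blast | spike, minor quake) = 0.218400 / 0.657600 ≈ 0.332

P(nearby quarry blast | spike, minor quake) ≈ 0.332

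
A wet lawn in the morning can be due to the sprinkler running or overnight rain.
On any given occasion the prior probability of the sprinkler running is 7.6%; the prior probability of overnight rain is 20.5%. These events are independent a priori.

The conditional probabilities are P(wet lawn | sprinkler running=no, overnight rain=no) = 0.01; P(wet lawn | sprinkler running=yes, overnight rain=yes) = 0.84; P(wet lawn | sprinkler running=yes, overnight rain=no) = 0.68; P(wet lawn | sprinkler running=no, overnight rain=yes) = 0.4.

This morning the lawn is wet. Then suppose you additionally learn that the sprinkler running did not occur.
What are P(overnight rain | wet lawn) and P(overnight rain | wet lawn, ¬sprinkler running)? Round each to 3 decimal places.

P(overnight rain | wet lawn) ≈ 0.647; P(overnight rain | wet lawn, ¬sprinkler running) ≈ 0.912

P(wet lawn) = 0.01*0.924*0.795 + 0.4*0.924*0.205 + 0.68*0.076*0.795 + 0.84*0.076*0.205 = 0.007346 + 0.075768 + 0.041086 + 0.013087 = 0.137287
Restricting to configurations with overnight rain present: 0.075768 + 0.013087 = 0.088855.
So P(overnight rain | wet lawn) = 0.088855/0.137287 ≈ 0.647.

Now also conditioning on sprinkler running≠true:
For the numerator, keep only overnight rain=true terms: 0.4×0.205 = 0.082000
Denominator P(wet lawn | ¬sprinkler running): 0.01×0.795 + 0.4×0.205 = 0.089950
P(overnight rain | wet lawn, ¬sprinkler running) = 0.082000/0.089950 ≈ 0.912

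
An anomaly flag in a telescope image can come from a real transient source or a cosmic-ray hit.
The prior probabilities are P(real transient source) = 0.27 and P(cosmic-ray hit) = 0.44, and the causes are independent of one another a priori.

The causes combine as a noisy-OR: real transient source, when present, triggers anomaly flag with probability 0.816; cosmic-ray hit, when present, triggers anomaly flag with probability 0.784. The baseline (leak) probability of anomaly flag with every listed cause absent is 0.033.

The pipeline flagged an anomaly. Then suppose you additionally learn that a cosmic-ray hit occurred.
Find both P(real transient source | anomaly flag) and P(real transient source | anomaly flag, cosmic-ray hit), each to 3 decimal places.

Under noisy-OR, P(anomaly flag | causes) = 1 − (1−0.033)·∏(1−qᵢ) over the active causes.
Numerator (weight on configurations with real transient source): 0.124297 + 0.114234 = 0.238531
Denominator P(anomaly flag): 0.033·0.73·0.56 + 0.791128·0.73·0.44 + 0.822072·0.27·0.56 + 0.961568·0.27·0.44 = 0.506131
P(real transient source | anomaly flag) = 0.238531/0.506131 ≈ 0.471

Now also conditioning on cosmic-ray hit=true:
Numerator (weight on configurations with real transient source): 0.961568*0.27 = 0.259623
Normalizer over all consistent configurations: 0.791128*0.73 + 0.961568*0.27 = 0.837146
P(real transient source | anomaly flag, cosmic-ray hit) = 0.259623/0.837146 ≈ 0.310
This is intercausal reasoning (explaining away): once cosmic-ray hit accounts for the anomaly flag, real transient source becomes less likely.

P(real transient source | anomaly flag) ≈ 0.471; P(real transient source | anomaly flag, cosmic-ray hit) ≈ 0.310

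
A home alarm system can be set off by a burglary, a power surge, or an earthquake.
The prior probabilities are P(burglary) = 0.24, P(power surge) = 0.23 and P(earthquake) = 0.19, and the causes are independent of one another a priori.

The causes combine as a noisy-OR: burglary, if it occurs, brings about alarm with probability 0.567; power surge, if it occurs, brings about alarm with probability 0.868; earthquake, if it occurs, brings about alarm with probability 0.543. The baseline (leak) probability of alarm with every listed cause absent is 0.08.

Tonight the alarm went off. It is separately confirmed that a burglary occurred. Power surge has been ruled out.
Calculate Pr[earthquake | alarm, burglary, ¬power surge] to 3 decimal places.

Pr[earthquake | alarm, burglary, ¬power surge] ≈ 0.242

Under noisy-OR, P(alarm | causes) = 1 − (1−0.08)·∏(1−qᵢ) over the active causes.
Numerator (weight on configurations with earthquake): 0.817949·0.19 = 0.155410
Denominator P(alarm | burglary, ¬power surge): 0.60164·0.81 + 0.817949·0.19 = 0.642738
P(earthquake | alarm, burglary, ¬power surge) = 0.155410/0.642738 ≈ 0.242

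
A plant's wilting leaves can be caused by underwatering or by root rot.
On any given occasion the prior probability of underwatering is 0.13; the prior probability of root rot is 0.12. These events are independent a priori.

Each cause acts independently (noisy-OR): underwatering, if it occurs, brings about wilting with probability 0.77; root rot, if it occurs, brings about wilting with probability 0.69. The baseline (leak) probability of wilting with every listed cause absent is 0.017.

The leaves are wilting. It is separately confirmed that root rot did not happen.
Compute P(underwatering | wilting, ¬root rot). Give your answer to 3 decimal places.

Under noisy-OR, P(wilting | causes) = 1 − (1−0.017)·∏(1−qᵢ) over the active causes.
Enumerate both values of underwatering and weight by the priors:
  P(wilting | ¬root rot) = 0.017·0.87 + 0.77391·0.13
        = 0.014790 + 0.100608 = 0.115398
The terms with underwatering present sum to 0.100608, so
  P(underwatering | wilting, ¬root rot) = 0.100608 / 0.115398 ≈ 0.872

P(underwatering | wilting, ¬root rot) ≈ 0.872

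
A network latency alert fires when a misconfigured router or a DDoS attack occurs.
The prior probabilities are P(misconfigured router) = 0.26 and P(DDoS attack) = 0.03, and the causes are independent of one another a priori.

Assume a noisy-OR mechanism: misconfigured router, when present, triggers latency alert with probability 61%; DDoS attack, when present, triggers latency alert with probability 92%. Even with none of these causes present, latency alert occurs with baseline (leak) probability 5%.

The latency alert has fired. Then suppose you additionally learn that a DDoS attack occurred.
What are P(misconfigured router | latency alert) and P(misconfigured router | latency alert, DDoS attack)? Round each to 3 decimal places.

Under noisy-OR, P(latency alert | causes) = 1 − (1−0.05)·∏(1−qᵢ) over the active causes.
P(latency alert) = 0.05×0.74×0.97 + 0.924×0.74×0.03 + 0.6295×0.26×0.97 + 0.97036×0.26×0.03 = 0.035890 + 0.020513 + 0.158760 + 0.007569 = 0.222732
Of this, 0.166329 comes from 0.158760 + 0.007569 (the misconfigured router=true cases).
Hence the posterior is 0.166329/0.222732 ≈ 0.747.

With the extra evidence:
For the numerator, keep only misconfigured router=true terms: 0.97036·0.26 = 0.252294
Normalizer over all consistent configurations: 0.924·0.74 + 0.97036·0.26 = 0.936054
P(misconfigured router | latency alert, DDoS attack) = 0.252294/0.936054 ≈ 0.270

P(misconfigured router | latency alert) ≈ 0.747; P(misconfigured router | latency alert, DDoS attack) ≈ 0.270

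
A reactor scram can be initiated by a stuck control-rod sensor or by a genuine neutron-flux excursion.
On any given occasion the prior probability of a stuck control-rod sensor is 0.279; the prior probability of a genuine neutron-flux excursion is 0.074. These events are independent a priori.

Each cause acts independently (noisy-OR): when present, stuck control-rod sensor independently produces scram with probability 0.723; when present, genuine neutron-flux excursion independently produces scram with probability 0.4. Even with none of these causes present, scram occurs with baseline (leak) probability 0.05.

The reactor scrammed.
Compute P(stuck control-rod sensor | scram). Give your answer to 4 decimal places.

P(stuck control-rod sensor | scram) ≈ 0.7867

Under noisy-OR, P(scram | causes) = 1 − (1−0.05)·∏(1−qᵢ) over the active causes.
By total probability over the 4 (stuck control-rod sensor, genuine neutron-flux excursion) configurations:
  P(scram) = 0.05·0.721·0.926 + 0.43·0.721·0.074 + 0.73685·0.279·0.926 + 0.84211·0.279·0.074
        = 0.033382 + 0.022942 + 0.190368 + 0.017386 = 0.264078
The terms with stuck control-rod sensor present sum to 0.207754, so
  P(stuck control-rod sensor | scram) = 0.207754 / 0.264078 ≈ 0.7867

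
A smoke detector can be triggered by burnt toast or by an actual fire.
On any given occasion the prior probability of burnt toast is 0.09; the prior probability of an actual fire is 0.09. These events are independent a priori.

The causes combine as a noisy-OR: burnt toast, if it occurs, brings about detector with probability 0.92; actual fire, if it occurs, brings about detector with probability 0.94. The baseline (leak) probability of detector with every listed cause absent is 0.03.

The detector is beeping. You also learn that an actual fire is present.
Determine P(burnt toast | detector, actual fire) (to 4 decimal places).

P(burnt toast | detector, actual fire) ≈ 0.0946

Under noisy-OR, P(detector | causes) = 1 − (1−0.03)·∏(1−qᵢ) over the active causes.
For the numerator, keep only burnt toast=true terms: 0.995344×0.09 = 0.089581
Normalizer over all consistent configurations: 0.9418×0.91 + 0.995344×0.09 = 0.946619
P(burnt toast | detector, actual fire) = 0.089581/0.946619 ≈ 0.0946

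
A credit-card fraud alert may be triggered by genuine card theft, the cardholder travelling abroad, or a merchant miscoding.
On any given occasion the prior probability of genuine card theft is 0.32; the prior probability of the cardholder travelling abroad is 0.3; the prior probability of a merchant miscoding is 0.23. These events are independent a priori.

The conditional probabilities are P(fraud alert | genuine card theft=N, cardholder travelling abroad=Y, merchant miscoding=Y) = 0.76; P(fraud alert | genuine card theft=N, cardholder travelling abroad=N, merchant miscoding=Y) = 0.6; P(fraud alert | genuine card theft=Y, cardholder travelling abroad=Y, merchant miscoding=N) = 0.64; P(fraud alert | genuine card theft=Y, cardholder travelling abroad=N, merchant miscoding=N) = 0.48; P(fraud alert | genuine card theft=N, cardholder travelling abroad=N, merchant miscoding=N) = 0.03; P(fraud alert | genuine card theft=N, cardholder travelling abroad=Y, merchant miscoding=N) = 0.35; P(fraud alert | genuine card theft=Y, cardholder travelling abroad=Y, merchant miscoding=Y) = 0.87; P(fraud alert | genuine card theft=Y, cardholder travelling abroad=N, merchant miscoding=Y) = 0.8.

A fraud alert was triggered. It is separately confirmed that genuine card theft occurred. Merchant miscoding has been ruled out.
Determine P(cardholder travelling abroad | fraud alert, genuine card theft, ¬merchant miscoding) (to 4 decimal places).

For the numerator, keep only cardholder travelling abroad=true terms: 0.64×0.3 = 0.192000
Normalizer over all consistent configurations: 0.48×0.7 + 0.64×0.3 = 0.528000
P(cardholder travelling abroad | fraud alert, genuine card theft, ¬merchant miscoding) = 0.192000/0.528000 ≈ 0.3636

P(cardholder travelling abroad | fraud alert, genuine card theft, ¬merchant miscoding) ≈ 0.3636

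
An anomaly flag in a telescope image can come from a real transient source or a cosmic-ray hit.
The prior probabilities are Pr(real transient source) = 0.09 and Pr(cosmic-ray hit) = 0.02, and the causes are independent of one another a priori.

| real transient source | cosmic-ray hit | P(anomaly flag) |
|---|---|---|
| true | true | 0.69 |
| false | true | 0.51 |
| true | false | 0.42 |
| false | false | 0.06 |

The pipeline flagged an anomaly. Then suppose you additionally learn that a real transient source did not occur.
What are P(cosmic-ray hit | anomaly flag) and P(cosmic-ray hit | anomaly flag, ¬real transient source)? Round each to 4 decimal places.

Numerator (weight on configurations with cosmic-ray hit): 0.009282 + 0.001242 = 0.010524
Denominator P(anomaly flag): 0.06*0.91*0.98 + 0.51*0.91*0.02 + 0.42*0.09*0.98 + 0.69*0.09*0.02 = 0.101076
P(cosmic-ray hit | anomaly flag) = 0.010524/0.101076 ≈ 0.1041

Now condition on the additional information:
Enumerate both values of cosmic-ray hit and weight by the priors:
  P(anomaly flag | ¬real transient source) = 0.06·0.98 + 0.51·0.02
        = 0.058800 + 0.010200 = 0.069000
The terms with cosmic-ray hit present sum to 0.010200, so
  P(cosmic-ray hit | anomaly flag, ¬real transient source) = 0.010200 / 0.069000 ≈ 0.1478
With real transient source excluded, cosmic-ray hit must carry more of the explanatory weight for the anomaly flag.

P(cosmic-ray hit | anomaly flag) ≈ 0.1041; P(cosmic-ray hit | anomaly flag, ¬real transient source) ≈ 0.1478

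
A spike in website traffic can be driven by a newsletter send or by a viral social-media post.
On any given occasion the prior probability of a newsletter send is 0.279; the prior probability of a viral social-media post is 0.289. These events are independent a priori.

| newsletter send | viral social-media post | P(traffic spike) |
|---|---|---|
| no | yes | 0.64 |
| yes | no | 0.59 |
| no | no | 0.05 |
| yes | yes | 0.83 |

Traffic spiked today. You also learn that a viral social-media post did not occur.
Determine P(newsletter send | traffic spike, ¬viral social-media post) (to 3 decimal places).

P(newsletter send | traffic spike, ¬viral social-media post) ≈ 0.820

Weight on newsletter send=true, given the evidence: 0.59·0.279 = 0.164610
The normalizing constant is 0.05·0.721 + 0.59·0.279 = 0.200660
P(newsletter send | traffic spike, ¬viral social-media post) = 0.164610/0.200660 ≈ 0.820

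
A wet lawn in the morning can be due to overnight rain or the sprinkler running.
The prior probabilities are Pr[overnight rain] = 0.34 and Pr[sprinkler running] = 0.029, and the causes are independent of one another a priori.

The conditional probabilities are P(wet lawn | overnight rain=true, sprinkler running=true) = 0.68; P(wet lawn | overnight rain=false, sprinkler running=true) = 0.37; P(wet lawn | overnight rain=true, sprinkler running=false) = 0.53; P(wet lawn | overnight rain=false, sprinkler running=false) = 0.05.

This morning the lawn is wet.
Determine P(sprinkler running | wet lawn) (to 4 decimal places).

Weight on sprinkler running=true, given the evidence: 0.007082 + 0.006705 = 0.013787
The normalizing constant is 0.05*0.66*0.971 + 0.37*0.66*0.029 + 0.53*0.34*0.971 + 0.68*0.34*0.029 = 0.220804
Posterior = 0.013787 / 0.220804 ≈ 0.0624

P(sprinkler running | wet lawn) ≈ 0.0624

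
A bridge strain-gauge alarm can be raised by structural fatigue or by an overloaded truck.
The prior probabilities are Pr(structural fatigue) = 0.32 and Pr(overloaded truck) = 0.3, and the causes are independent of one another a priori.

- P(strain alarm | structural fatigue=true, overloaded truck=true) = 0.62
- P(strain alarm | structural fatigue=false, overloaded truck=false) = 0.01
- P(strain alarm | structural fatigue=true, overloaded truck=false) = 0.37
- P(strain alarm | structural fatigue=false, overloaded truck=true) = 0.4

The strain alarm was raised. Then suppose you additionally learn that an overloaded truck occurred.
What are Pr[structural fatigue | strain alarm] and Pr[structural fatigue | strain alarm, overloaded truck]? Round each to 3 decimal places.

P(strain alarm) = 0.01×0.68×0.7 + 0.4×0.68×0.3 + 0.37×0.32×0.7 + 0.62×0.32×0.3 = 0.004760 + 0.081600 + 0.082880 + 0.059520 = 0.228760
The structural fatigue-present share is 0.082880 + 0.059520 = 0.142400.
So P(structural fatigue | strain alarm) = 0.142400/0.228760 ≈ 0.622.

Now condition on the additional information:
Weight on structural fatigue=true, given the evidence: 0.62*0.32 = 0.198400
Normalizer over all consistent configurations: 0.4*0.68 + 0.62*0.32 = 0.470400
P(structural fatigue | strain alarm, overloaded truck) = 0.198400/0.470400 ≈ 0.422
Conditioning on overloaded truck lowers the posterior on structural fatigue: the classic explaining-away effect in a common-effect structure.

Pr[structural fatigue | strain alarm] ≈ 0.622; Pr[structural fatigue | strain alarm, overloaded truck] ≈ 0.422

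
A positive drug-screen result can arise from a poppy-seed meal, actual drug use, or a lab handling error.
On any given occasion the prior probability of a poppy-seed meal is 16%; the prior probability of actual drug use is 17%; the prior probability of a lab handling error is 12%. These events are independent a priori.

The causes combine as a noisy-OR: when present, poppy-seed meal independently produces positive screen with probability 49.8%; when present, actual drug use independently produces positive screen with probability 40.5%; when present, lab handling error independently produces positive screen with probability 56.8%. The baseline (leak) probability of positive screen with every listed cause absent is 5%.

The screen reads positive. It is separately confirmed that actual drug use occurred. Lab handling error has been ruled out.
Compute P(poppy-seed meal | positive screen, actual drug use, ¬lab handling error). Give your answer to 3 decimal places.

Under noisy-OR, P(positive screen | causes) = 1 − (1−0.05)·∏(1−qᵢ) over the active causes.
By total probability over both values of poppy-seed meal:
  P(positive screen | actual drug use, ¬lab handling error) = 0.43475*0.84 + 0.716244*0.16
        = 0.365190 + 0.114599 = 0.479789
Keeping only the poppy-seed meal-present terms gives 0.114599, so
  P(poppy-seed meal | positive screen, actual drug use, ¬lab handling error) = 0.114599 / 0.479789 ≈ 0.239

P(poppy-seed meal | positive screen, actual drug use, ¬lab handling error) ≈ 0.239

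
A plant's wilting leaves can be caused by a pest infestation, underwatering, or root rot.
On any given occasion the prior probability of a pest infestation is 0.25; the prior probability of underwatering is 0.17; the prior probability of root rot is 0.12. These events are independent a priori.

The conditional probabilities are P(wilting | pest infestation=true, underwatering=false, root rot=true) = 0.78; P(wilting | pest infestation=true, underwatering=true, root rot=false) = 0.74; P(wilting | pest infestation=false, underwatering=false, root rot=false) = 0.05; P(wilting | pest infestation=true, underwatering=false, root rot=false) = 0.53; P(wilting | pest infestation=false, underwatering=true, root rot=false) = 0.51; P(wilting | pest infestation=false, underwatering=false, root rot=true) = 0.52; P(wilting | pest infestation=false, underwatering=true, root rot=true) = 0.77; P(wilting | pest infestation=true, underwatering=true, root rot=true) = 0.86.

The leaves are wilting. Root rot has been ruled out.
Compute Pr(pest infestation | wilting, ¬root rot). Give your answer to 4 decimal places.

Pr(pest infestation | wilting, ¬root rot) ≈ 0.5953

For the numerator, keep only pest infestation=true terms: 0.109975 + 0.031450 = 0.141425
The normalizing constant is 0.05*0.75*0.83 + 0.51*0.75*0.17 + 0.53*0.25*0.83 + 0.74*0.25*0.17 = 0.237575
Posterior = 0.141425 / 0.237575 ≈ 0.5953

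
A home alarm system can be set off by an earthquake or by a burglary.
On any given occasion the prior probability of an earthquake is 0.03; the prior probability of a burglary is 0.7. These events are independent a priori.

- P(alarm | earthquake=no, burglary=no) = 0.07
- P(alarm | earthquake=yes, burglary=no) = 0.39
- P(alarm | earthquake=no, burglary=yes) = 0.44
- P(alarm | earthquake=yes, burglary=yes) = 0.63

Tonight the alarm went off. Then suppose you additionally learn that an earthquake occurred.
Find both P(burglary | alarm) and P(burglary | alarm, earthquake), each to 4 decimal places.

P(burglary | alarm) ≈ 0.9289; P(burglary | alarm, earthquake) ≈ 0.7903

P(alarm) = 0.07·0.97·0.3 + 0.44·0.97·0.7 + 0.39·0.03·0.3 + 0.63·0.03·0.7 = 0.020370 + 0.298760 + 0.003510 + 0.013230 = 0.335870
Of this, 0.311990 comes from 0.298760 + 0.013230 (the burglary=true cases).
So P(burglary | alarm) = 0.311990/0.335870 ≈ 0.9289.

With the extra evidence:
For the numerator, keep only burglary=true terms: 0.63×0.7 = 0.441000
Normalizer over all consistent configurations: 0.39×0.3 + 0.63×0.7 = 0.558000
P(burglary | alarm, earthquake) = 0.441000/0.558000 ≈ 0.7903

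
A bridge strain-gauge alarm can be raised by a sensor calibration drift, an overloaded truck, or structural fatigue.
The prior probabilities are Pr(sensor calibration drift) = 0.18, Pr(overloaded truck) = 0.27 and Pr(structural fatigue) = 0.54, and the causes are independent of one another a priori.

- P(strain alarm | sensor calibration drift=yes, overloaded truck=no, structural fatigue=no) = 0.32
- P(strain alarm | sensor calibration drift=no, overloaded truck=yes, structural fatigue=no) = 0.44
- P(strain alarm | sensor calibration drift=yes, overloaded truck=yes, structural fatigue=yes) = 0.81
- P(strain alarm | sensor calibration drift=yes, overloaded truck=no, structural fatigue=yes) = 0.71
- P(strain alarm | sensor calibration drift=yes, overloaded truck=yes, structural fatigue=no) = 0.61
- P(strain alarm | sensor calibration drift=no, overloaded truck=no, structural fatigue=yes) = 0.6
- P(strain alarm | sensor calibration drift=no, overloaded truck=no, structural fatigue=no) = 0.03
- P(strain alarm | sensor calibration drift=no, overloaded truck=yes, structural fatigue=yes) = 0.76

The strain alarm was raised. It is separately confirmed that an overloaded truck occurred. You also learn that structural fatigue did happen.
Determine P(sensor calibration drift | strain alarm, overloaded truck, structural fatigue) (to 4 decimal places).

P(sensor calibration drift | strain alarm, overloaded truck, structural fatigue) ≈ 0.1896

Enumerate both values of sensor calibration drift and weight by the priors:
  P(strain alarm | overloaded truck, structural fatigue) = 0.76*0.82 + 0.81*0.18
        = 0.623200 + 0.145800 = 0.769000
Configurations with sensor calibration drift contribute 0.145800, so
  P(sensor calibration drift | strain alarm, overloaded truck, structural fatigue) = 0.145800 / 0.769000 ≈ 0.1896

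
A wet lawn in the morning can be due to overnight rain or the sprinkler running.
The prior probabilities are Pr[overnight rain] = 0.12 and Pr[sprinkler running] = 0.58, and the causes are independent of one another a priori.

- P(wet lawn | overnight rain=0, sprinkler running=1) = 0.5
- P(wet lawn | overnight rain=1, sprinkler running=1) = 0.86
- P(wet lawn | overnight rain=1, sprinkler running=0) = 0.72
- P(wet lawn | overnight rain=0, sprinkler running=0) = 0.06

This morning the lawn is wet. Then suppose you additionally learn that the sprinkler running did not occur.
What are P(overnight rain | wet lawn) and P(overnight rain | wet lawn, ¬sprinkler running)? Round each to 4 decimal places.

P(overnight rain | wet lawn) ≈ 0.2574; P(overnight rain | wet lawn, ¬sprinkler running) ≈ 0.6207

Weight on overnight rain=true, given the evidence: 0.036288 + 0.059856 = 0.096144
Denominator P(wet lawn): 0.06·0.88·0.42 + 0.5·0.88·0.58 + 0.72·0.12·0.42 + 0.86·0.12·0.58 = 0.373520
P(overnight rain | wet lawn) = 0.096144/0.373520 ≈ 0.2574

Now also conditioning on sprinkler running≠true:
Enumerate both values of overnight rain and weight by the priors:
  P(wet lawn | ¬sprinkler running) = 0.06·0.88 + 0.72·0.12
        = 0.052800 + 0.086400 = 0.139200
The terms with overnight rain present sum to 0.086400, so
  P(overnight rain | wet lawn, ¬sprinkler running) = 0.086400 / 0.139200 ≈ 0.6207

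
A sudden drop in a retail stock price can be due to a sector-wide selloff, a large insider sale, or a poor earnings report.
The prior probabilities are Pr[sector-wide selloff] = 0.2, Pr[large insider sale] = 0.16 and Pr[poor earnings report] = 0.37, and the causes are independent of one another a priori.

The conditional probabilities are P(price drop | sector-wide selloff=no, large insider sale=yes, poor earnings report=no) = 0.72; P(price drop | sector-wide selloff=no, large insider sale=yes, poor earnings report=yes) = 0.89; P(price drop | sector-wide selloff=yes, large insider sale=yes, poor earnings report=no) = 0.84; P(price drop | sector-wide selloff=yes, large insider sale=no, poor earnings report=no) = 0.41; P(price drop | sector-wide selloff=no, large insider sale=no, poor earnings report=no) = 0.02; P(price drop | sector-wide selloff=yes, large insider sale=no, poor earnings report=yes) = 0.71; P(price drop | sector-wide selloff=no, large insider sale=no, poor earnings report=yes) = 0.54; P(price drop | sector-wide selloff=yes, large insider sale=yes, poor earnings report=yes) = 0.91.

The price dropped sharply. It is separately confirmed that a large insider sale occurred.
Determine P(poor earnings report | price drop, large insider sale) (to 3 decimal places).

P(poor earnings report | price drop, large insider sale) ≈ 0.414

P(price drop | large insider sale) = 0.72·0.8·0.63 + 0.89·0.8·0.37 + 0.84·0.2·0.63 + 0.91·0.2·0.37 = 0.362880 + 0.263440 + 0.105840 + 0.067340 = 0.799500
Of this, 0.330780 comes from 0.263440 + 0.067340 (the poor earnings report=true cases).
So P(poor earnings report | price drop, large insider sale) = 0.330780/0.799500 ≈ 0.414.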